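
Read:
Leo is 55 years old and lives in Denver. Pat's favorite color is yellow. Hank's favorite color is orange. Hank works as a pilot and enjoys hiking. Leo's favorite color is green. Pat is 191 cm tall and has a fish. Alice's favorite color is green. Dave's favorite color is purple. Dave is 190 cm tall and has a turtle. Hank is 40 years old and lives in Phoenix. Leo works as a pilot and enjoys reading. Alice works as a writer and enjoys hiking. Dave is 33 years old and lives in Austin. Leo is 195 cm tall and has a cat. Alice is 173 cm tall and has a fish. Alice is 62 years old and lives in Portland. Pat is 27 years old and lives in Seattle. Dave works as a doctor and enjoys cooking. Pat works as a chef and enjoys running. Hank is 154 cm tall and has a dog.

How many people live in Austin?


Count in Austin: 1

1


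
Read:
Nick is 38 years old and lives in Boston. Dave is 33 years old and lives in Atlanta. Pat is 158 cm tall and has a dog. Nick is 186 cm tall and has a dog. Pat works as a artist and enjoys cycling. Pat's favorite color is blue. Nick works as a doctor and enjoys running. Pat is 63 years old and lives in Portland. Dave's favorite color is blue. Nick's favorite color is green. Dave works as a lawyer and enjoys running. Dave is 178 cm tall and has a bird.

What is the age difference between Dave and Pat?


|33 - 63| = 30

30


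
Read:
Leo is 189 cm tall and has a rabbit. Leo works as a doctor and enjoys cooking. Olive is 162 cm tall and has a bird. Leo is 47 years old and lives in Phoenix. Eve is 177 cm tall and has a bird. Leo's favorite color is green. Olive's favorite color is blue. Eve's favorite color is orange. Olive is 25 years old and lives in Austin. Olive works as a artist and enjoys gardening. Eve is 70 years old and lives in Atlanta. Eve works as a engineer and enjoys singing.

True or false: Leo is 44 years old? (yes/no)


Leo is actually 47. no

no


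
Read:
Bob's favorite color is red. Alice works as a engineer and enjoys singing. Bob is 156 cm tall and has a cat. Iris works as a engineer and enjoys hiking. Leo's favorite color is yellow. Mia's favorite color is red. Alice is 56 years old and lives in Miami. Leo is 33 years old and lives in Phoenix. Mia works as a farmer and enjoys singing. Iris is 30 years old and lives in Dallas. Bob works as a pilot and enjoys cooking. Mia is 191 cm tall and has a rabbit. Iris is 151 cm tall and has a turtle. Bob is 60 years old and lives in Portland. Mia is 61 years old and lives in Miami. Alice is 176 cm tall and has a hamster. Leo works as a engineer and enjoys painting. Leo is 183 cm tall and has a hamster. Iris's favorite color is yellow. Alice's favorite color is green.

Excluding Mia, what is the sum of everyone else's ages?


Sum (excluding Mia): 179

179


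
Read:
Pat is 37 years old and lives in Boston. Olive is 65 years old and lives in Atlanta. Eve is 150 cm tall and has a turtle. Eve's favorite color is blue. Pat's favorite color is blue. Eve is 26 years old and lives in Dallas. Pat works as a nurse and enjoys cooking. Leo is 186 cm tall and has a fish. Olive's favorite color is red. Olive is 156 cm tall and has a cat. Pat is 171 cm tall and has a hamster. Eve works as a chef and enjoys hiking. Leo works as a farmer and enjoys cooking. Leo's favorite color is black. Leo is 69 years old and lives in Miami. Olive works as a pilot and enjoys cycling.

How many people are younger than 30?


Filter: 1

1


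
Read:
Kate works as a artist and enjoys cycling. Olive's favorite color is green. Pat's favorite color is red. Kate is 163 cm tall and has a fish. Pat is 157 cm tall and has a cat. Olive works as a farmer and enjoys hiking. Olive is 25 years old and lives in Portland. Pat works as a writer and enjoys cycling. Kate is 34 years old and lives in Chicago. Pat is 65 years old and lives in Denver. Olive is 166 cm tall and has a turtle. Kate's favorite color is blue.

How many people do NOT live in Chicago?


Not in Chicago: 2

2


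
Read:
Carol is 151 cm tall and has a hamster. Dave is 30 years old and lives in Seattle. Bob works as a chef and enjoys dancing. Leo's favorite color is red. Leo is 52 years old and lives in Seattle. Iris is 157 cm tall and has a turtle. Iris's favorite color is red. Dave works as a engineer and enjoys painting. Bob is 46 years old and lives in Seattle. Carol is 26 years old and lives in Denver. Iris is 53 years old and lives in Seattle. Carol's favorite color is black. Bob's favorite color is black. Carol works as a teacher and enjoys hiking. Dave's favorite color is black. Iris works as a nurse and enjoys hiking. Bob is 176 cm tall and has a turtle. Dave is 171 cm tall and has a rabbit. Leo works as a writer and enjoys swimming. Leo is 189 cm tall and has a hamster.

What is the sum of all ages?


30+46+26+53+52 = 207

207


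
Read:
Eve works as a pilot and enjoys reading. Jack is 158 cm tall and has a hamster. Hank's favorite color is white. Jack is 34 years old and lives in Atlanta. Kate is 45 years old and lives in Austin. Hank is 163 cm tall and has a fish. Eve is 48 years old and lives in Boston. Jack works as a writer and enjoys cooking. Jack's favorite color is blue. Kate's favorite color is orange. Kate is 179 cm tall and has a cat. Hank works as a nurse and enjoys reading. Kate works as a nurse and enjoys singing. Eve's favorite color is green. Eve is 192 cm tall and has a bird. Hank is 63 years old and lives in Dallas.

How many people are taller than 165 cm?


Taller than 165: 2

2


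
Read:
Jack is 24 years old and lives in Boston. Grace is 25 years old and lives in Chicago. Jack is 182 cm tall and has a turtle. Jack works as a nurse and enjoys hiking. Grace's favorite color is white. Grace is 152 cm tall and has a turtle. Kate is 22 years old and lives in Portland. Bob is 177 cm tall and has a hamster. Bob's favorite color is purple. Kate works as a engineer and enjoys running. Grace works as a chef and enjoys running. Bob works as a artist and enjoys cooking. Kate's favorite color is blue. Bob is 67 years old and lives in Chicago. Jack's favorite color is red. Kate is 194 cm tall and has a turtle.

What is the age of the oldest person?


Oldest: Bob at 67

67


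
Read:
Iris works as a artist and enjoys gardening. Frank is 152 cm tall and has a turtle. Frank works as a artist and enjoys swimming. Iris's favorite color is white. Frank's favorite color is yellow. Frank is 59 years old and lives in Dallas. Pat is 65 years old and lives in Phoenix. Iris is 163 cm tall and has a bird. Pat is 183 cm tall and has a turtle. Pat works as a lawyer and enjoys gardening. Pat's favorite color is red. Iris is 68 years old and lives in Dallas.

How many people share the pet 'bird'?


Count: 1

1


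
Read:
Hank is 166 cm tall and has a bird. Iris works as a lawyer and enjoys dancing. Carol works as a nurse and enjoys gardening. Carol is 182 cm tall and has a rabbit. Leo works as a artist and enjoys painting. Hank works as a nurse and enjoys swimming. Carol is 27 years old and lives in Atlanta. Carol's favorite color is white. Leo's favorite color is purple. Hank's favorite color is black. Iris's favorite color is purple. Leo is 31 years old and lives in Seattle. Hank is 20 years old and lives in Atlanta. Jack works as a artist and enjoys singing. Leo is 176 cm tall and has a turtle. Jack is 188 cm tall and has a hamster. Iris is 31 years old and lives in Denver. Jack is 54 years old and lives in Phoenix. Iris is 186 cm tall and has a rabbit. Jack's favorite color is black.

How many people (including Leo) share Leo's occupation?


Leo is a artist. Count = 2

2


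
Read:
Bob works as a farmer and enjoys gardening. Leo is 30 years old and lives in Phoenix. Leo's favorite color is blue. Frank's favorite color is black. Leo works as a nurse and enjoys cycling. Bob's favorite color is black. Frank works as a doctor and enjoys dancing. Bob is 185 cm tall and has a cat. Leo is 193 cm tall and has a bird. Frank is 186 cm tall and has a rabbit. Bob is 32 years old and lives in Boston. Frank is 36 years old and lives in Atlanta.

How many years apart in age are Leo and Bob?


30 vs 32, diff = 2

2


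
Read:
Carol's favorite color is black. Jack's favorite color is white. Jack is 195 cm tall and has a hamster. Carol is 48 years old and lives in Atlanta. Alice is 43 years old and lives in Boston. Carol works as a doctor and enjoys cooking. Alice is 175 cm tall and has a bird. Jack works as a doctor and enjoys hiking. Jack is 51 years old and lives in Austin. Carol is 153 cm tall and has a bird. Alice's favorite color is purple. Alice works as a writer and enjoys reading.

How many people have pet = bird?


Count: 2

2


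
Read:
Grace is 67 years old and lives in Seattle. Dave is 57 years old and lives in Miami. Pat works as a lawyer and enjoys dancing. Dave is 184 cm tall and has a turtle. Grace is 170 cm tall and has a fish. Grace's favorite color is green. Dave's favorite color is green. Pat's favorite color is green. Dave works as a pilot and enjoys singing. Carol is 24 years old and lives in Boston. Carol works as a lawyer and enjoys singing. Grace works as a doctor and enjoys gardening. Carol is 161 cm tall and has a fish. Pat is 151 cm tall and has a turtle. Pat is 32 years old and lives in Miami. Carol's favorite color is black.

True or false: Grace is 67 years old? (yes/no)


Grace is actually 67. yes

yes


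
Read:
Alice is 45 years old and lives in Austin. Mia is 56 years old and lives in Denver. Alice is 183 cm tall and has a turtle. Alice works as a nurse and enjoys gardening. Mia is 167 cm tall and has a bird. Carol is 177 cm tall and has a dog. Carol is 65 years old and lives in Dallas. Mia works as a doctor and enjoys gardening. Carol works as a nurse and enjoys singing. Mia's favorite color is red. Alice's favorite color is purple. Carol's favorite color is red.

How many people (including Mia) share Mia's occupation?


Mia is a doctor. Count = 1

1


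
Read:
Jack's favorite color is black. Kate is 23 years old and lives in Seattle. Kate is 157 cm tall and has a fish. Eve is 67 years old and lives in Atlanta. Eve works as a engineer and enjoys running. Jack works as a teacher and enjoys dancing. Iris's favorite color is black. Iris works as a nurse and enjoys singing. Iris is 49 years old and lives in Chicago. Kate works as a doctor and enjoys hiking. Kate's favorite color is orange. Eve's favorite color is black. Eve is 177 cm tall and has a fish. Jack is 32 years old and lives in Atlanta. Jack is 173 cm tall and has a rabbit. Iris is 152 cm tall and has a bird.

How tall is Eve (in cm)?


Eve is 177 cm tall

177


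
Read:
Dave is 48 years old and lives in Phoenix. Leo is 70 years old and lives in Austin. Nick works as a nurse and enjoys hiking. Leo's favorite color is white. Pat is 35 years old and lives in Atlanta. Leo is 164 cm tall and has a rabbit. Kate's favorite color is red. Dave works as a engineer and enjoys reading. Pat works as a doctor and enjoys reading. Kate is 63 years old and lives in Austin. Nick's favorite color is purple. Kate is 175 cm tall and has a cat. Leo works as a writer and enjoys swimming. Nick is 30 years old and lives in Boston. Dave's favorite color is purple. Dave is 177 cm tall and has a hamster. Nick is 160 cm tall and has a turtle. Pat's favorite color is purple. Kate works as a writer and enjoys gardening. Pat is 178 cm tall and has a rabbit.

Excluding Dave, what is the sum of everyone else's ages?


Sum (excluding Dave): 198

198


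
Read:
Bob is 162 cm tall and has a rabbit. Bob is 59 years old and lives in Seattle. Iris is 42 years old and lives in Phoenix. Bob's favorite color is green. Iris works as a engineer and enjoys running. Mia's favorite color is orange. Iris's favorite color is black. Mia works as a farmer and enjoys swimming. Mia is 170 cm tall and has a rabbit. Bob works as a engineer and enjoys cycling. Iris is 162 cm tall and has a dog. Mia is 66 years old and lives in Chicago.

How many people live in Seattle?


Count in Seattle: 1

1


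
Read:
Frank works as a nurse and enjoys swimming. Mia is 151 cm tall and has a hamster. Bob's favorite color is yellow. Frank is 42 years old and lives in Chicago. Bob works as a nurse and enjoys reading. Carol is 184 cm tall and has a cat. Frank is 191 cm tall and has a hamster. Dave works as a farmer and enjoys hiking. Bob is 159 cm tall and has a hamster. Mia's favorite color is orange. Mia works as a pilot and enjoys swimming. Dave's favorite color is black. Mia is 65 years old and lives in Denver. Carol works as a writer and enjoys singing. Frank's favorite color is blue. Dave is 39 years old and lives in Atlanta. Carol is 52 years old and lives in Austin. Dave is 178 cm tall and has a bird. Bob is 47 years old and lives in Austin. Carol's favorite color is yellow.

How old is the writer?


The writer is Carol, age 52

52


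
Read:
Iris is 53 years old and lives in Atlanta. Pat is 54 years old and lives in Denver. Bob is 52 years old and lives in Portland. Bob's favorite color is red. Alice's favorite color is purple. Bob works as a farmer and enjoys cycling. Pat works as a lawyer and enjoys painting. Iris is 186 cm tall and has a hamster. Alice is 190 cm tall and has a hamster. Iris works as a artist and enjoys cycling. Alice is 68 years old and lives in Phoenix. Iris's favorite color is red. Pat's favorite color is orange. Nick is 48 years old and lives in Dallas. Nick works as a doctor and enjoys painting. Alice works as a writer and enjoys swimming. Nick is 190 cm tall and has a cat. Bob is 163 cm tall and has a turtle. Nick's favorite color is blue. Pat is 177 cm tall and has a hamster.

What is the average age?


Sum=275, n=5, avg=55

55


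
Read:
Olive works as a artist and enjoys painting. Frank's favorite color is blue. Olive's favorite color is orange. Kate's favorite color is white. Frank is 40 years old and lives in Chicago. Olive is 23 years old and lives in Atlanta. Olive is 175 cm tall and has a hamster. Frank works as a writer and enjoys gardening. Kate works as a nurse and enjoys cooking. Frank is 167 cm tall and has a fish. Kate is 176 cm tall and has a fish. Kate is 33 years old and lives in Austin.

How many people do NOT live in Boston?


Not in Boston: 3

3


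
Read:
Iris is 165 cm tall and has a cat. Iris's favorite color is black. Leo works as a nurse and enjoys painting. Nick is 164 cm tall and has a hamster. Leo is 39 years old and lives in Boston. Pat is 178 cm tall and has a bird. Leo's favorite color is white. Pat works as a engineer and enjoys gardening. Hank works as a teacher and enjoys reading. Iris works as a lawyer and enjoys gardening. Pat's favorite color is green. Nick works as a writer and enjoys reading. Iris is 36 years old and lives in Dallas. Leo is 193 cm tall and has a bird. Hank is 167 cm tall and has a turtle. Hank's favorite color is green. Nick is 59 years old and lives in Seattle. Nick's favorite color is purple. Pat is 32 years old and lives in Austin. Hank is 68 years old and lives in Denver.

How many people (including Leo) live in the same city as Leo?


Leo lives in Boston. Count = 1

1


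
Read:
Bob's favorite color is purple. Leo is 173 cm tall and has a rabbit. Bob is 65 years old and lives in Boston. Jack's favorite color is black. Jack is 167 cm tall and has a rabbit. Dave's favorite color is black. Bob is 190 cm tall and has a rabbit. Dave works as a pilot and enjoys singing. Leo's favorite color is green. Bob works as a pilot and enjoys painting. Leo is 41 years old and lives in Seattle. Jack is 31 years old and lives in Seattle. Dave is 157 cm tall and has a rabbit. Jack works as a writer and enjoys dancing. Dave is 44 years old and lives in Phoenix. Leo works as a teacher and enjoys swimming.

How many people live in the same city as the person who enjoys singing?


Person with hobby singing is Dave, city Phoenix. Count = 1

1


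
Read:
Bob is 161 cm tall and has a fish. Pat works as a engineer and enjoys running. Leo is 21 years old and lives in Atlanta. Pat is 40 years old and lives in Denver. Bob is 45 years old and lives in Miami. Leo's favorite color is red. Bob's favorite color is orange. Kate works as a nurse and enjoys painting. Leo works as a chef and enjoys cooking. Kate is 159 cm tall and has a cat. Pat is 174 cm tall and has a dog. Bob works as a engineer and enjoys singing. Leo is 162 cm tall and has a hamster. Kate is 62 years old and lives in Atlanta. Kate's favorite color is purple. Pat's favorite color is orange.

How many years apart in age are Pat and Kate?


40 vs 62, diff = 22

22


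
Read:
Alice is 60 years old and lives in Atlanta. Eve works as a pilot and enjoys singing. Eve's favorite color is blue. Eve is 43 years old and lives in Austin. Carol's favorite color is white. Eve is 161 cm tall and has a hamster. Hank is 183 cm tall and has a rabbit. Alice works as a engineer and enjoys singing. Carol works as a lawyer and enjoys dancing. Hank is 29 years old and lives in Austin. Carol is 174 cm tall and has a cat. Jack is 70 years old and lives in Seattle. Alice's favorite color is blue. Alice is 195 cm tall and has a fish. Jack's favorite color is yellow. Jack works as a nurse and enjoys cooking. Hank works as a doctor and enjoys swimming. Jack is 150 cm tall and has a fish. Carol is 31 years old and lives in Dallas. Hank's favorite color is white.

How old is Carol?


Carol is 31 years old

31


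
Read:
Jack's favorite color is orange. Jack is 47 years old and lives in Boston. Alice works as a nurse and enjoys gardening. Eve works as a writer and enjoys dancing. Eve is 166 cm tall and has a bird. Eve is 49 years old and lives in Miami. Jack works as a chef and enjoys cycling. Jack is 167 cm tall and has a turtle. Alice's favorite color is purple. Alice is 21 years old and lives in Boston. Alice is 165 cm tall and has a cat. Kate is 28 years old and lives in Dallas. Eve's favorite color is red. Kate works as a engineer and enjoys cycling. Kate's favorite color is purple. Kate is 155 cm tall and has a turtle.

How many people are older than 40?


Filter: 2

2


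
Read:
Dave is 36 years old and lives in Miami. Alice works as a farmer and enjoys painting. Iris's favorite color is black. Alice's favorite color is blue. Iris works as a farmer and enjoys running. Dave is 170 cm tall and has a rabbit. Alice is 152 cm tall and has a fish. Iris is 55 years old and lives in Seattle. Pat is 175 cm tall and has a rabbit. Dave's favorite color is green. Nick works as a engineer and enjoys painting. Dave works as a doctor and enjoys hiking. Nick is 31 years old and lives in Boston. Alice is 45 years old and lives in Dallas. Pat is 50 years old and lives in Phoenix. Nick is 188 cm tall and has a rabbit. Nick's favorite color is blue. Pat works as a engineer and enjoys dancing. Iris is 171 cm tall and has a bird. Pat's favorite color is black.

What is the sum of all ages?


50+55+45+36+31 = 217

217


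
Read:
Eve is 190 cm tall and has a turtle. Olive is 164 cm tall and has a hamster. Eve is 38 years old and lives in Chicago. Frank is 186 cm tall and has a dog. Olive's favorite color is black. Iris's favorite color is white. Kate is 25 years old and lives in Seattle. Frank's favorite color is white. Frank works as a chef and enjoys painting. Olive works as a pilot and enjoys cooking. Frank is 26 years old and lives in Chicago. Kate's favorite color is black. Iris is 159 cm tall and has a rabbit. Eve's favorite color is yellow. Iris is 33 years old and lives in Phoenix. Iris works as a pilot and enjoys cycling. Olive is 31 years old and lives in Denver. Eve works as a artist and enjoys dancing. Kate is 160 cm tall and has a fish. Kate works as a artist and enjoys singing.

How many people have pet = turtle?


Count: 1

1


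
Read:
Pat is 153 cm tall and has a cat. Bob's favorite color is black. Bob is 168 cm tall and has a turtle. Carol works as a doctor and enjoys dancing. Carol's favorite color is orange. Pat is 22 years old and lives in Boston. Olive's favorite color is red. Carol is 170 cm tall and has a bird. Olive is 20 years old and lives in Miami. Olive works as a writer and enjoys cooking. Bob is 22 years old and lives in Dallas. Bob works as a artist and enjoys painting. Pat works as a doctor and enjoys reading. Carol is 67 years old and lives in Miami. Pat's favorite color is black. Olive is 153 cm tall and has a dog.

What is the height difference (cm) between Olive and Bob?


|153 - 168| = 15

15


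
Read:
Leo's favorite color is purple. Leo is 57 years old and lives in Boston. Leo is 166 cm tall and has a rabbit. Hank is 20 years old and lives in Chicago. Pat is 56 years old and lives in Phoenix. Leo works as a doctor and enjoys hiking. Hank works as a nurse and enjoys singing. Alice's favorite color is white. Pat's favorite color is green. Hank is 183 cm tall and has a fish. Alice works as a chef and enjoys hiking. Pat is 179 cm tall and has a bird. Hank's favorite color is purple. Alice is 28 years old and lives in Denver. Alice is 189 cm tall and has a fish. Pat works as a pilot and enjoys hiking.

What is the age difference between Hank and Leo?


|20 - 57| = 37

37


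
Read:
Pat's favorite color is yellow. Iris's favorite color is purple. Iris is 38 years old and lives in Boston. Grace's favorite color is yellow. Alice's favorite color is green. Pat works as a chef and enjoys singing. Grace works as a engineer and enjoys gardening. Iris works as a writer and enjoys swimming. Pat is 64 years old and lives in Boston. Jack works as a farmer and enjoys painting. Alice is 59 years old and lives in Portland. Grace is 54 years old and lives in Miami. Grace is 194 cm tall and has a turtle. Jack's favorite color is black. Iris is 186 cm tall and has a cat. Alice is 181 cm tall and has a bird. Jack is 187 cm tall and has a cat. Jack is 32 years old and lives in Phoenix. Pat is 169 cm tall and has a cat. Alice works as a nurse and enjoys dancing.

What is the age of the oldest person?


Oldest: Pat at 64

64


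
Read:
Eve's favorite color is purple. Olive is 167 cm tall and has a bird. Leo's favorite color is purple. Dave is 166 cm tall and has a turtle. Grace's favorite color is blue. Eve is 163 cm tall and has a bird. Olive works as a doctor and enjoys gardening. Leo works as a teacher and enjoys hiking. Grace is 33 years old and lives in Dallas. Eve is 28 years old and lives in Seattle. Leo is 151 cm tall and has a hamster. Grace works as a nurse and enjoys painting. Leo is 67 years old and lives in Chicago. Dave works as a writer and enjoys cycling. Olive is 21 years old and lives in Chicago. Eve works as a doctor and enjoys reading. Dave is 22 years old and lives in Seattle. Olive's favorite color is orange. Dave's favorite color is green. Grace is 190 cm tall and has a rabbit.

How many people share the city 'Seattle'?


Count: 2

2


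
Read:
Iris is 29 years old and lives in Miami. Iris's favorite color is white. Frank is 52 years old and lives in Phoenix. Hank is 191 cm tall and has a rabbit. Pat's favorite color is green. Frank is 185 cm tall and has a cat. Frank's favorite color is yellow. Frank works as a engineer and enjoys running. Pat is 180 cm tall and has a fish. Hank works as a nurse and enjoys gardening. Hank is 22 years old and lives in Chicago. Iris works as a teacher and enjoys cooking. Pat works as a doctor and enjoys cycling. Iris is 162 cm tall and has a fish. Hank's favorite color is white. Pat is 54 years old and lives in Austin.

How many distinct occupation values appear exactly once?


Unique occupation values: 4

4


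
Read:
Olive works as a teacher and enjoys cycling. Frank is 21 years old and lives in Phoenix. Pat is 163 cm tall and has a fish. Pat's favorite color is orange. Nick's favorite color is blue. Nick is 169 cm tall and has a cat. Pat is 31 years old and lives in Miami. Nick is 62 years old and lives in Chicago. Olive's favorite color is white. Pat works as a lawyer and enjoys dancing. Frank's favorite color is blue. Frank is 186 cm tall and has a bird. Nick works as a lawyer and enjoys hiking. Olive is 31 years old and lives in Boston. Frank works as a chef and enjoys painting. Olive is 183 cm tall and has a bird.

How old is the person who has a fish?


Person with fish is Pat, age 31

31


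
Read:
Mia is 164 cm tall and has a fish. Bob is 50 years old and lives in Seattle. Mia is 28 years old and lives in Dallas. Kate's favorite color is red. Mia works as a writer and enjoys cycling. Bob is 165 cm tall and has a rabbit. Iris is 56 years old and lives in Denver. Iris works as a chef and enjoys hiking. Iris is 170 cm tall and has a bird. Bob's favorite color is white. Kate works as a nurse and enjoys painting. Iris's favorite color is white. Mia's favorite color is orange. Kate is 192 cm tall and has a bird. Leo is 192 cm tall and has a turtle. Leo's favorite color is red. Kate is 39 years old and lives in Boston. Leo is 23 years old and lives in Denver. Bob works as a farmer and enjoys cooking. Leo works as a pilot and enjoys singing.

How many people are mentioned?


People: Bob, Iris, Mia, Leo, Kate. Count = 5

5


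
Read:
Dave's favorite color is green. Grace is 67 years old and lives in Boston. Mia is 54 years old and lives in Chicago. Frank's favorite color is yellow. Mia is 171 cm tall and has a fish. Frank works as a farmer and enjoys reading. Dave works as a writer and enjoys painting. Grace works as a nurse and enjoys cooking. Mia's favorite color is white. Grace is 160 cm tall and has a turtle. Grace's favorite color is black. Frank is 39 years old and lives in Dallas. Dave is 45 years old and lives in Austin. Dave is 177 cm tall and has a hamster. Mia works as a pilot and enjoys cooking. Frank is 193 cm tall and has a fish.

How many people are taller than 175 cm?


Taller than 175: 2

2


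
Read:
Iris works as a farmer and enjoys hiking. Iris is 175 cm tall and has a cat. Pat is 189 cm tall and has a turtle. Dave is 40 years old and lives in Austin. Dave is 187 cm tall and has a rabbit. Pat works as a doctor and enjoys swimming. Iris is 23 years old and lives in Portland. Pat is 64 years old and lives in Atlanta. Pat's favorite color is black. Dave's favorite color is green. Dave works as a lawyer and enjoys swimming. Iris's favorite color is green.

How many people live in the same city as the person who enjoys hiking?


Person with hobby hiking is Iris, city Portland. Count = 1

1


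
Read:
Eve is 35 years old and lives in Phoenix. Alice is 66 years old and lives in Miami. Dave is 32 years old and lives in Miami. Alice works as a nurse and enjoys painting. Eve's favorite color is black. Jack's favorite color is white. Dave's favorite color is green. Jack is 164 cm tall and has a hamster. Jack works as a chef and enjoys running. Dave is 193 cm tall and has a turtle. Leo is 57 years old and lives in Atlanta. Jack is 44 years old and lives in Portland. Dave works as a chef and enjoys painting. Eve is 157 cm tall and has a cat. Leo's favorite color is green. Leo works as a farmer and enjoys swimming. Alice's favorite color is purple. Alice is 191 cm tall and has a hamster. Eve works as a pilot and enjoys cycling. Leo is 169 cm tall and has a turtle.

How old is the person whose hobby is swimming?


Person with hobby=swimming is Leo, age 57

57


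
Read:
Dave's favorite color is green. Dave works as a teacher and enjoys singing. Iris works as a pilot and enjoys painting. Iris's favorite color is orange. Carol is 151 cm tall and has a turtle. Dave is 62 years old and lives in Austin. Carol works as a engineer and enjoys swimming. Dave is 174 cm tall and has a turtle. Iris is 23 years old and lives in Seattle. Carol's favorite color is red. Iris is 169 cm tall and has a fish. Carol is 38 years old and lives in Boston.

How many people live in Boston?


Count in Boston: 1

1


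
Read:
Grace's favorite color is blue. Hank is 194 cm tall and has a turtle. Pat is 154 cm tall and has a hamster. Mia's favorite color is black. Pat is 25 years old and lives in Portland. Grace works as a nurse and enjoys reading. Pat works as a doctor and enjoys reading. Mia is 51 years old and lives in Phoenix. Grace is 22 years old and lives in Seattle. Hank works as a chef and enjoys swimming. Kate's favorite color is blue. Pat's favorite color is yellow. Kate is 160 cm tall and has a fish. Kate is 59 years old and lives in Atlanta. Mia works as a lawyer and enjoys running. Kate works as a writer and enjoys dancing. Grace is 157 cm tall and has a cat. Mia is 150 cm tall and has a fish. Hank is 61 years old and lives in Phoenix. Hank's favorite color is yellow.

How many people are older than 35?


Filter: 3

3


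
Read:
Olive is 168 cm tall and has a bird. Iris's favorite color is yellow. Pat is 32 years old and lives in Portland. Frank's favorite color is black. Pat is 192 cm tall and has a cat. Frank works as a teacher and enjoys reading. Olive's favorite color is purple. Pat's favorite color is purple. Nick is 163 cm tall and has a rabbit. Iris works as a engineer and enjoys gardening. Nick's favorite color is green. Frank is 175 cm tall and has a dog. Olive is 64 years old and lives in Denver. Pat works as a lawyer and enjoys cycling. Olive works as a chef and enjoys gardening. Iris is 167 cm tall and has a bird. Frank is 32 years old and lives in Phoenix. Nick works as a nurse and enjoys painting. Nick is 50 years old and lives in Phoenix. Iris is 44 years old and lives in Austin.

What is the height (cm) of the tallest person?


Tallest: Pat at 192 cm

192


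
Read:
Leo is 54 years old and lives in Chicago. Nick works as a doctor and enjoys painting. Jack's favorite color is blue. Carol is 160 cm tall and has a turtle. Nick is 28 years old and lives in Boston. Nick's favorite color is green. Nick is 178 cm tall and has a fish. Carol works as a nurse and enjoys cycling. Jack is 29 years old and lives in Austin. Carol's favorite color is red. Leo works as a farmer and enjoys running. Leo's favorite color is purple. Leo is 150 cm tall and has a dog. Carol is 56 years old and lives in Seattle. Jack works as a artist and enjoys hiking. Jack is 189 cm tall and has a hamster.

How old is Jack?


Jack is 29 years old

29


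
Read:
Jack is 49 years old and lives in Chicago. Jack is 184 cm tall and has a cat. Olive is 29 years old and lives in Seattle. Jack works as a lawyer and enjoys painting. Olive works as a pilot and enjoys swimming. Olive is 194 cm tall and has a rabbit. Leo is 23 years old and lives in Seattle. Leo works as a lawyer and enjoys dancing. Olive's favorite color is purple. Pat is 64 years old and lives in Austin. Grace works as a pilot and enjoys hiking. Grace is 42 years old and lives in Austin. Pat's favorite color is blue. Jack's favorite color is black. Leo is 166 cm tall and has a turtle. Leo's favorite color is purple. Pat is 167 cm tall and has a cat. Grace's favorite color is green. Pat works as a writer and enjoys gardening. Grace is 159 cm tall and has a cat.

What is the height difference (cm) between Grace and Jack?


|159 - 184| = 25

25


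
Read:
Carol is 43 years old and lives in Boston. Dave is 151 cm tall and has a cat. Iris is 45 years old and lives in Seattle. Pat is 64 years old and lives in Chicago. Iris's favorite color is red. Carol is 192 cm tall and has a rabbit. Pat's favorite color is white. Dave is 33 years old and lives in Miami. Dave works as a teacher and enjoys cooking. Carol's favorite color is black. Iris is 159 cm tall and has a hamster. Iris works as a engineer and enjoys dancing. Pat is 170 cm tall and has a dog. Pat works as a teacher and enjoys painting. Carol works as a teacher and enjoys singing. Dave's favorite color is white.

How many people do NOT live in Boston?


Not in Boston: 3

3


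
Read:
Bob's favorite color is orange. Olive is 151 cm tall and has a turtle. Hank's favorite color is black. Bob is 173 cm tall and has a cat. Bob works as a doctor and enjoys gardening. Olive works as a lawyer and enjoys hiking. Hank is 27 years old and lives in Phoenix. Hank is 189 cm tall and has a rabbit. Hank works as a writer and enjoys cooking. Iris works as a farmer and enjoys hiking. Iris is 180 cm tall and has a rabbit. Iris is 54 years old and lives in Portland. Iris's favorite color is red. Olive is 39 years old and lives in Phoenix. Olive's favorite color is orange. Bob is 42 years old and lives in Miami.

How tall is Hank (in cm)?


Hank is 189 cm tall

189


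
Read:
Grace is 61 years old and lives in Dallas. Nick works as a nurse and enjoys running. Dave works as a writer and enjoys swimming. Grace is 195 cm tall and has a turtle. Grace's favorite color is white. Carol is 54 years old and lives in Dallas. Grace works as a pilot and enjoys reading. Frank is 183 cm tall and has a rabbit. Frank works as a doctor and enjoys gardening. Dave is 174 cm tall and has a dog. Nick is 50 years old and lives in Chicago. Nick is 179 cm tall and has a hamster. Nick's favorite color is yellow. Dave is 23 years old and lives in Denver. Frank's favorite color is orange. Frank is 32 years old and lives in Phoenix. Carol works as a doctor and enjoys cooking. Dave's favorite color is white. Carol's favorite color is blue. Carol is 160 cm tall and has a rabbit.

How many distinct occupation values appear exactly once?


Unique occupation values: 3

3


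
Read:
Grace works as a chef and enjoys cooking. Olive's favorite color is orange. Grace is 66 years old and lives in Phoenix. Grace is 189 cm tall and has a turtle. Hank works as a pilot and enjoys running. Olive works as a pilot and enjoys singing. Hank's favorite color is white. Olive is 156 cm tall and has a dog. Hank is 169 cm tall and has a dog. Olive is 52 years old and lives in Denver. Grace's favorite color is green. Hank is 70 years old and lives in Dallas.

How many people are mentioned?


People: Hank, Olive, Grace. Count = 3

3


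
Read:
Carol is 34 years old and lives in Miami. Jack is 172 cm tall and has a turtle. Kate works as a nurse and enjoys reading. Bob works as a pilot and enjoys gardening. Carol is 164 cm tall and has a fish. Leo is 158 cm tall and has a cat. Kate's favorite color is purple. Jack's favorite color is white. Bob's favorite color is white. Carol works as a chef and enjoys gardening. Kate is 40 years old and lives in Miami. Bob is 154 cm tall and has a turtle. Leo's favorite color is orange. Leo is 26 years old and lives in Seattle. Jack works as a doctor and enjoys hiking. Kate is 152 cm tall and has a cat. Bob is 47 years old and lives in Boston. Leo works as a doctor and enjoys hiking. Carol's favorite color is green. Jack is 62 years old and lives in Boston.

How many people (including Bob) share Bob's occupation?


Bob is a pilot. Count = 1

1


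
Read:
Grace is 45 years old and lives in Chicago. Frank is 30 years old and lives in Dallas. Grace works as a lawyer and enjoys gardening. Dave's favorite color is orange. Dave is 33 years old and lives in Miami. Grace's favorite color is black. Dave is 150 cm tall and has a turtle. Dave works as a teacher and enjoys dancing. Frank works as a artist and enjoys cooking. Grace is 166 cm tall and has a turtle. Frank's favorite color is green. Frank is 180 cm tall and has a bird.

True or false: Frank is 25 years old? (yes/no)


Frank is actually 30. no

no


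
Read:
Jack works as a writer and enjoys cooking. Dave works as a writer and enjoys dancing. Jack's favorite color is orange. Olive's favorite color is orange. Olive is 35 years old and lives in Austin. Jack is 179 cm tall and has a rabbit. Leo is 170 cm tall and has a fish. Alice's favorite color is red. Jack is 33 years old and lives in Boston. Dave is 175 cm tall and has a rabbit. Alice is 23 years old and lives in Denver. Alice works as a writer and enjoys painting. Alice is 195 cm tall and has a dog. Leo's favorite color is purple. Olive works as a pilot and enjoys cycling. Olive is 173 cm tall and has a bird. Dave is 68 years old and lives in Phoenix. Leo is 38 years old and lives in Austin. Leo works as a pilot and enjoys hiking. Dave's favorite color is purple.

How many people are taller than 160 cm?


Taller than 160: 5

5


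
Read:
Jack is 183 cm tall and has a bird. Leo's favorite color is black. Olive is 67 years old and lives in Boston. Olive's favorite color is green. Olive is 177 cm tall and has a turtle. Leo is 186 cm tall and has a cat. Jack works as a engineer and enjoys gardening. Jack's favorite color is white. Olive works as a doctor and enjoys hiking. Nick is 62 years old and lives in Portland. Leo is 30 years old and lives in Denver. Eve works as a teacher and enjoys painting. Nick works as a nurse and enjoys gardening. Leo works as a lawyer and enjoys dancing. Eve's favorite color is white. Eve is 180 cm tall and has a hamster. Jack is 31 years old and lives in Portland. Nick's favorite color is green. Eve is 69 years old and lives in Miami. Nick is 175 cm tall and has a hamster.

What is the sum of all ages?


67+30+31+69+62 = 259

259


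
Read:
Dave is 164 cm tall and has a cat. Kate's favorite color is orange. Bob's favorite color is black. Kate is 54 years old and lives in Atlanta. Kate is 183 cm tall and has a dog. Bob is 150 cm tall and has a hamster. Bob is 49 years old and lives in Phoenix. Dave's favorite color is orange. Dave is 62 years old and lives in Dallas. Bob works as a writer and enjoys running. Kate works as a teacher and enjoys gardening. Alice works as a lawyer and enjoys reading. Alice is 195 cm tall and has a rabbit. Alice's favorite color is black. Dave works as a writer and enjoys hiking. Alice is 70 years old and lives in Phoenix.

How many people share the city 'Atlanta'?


Count: 1

1


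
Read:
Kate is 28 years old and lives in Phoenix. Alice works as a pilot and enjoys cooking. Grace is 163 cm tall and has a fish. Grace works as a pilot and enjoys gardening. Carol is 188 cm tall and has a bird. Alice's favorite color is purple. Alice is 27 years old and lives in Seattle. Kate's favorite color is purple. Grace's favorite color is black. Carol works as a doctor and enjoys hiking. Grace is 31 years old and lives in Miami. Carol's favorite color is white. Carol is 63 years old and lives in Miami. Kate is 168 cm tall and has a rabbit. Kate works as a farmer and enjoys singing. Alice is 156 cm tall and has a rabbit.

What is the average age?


Sum=149, n=4, avg=37.25

37.25


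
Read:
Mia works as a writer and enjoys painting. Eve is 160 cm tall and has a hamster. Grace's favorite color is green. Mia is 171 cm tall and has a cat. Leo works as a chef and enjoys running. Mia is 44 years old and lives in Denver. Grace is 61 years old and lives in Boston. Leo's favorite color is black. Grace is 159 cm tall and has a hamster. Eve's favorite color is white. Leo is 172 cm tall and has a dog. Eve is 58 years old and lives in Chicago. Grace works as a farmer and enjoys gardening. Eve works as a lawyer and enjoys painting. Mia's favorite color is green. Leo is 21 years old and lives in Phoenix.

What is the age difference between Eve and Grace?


|58 - 61| = 3

3


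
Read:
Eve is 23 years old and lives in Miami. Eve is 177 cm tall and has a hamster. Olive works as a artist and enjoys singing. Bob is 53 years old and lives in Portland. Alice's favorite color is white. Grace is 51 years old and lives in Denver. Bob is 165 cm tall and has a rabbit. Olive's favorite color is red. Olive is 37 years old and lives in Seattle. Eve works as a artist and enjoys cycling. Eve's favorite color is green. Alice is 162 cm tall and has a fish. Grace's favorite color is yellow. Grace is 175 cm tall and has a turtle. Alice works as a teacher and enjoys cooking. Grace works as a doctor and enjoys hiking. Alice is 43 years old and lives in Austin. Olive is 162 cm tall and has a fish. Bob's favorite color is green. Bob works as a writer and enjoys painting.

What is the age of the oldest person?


Oldest: Bob at 53

53


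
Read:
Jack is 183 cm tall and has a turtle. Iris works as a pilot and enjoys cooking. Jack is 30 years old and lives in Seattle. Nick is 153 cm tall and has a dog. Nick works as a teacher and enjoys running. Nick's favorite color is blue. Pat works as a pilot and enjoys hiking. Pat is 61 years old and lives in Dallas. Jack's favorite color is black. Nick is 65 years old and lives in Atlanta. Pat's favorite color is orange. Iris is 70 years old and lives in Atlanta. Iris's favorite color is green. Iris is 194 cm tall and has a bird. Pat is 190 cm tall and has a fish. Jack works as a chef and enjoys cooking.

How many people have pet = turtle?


Count: 1

1
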